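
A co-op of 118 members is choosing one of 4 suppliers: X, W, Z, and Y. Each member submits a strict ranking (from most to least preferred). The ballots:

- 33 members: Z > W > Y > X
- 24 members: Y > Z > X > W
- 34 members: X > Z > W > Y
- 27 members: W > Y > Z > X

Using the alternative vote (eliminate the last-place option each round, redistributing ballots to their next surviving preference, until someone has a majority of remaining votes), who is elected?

Round 1: X 34, W 27, Z 33, Y 24. Eliminate Y.
Round 2: X 34, W 27, Z 57. Eliminate W.
Round 3: X 34, Z 84. Z has a majority.

Z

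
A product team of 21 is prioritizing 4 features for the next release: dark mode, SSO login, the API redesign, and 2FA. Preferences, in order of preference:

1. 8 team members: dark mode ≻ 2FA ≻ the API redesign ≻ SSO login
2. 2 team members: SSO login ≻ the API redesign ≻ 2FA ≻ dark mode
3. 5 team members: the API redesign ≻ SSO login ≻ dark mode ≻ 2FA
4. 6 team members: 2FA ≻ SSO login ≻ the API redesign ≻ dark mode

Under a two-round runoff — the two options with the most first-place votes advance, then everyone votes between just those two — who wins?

dark mode

Round 1 first-place votes: dark mode 8, SSO login 2, the API redesign 5, 2FA 6.
dark mode and 2FA advance.
Runoff: dark mode is preferred to 2FA by 13 voters; 2FA by 8.
dark mode wins the runoff.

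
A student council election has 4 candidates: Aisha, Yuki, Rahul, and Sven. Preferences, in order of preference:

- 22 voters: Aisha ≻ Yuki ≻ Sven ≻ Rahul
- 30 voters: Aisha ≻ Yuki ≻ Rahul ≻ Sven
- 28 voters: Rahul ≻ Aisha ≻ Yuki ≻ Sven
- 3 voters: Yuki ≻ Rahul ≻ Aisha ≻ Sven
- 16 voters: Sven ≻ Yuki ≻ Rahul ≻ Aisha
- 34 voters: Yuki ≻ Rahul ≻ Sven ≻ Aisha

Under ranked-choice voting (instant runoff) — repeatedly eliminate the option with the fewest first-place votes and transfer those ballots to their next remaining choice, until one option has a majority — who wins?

Round 1: Aisha 52, Yuki 37, Rahul 28, Sven 16. Eliminate Sven.
Round 2: Aisha 52, Yuki 53, Rahul 28. Eliminate Rahul.
Round 3: Aisha 80, Yuki 53. Aisha has a majority.

Aisha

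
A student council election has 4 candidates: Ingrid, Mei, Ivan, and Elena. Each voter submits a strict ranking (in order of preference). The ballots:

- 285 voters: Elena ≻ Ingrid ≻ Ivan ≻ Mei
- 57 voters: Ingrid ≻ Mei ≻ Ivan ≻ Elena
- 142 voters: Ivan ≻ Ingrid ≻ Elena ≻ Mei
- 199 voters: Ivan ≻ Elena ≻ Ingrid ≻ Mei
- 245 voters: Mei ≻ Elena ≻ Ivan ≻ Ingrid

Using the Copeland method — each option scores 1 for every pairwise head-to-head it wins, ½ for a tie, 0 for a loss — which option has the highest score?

Elena

Ingrid: beats Mei; loses to Ivan and Elena → score 1.
Mei: loses to Ingrid, Ivan, and Elena → score 0.
Ivan: beats Ingrid and Mei; loses to Elena → score 2.
Elena: beats Ingrid, Mei, and Ivan → score 3.
Elena has the best pairwise record.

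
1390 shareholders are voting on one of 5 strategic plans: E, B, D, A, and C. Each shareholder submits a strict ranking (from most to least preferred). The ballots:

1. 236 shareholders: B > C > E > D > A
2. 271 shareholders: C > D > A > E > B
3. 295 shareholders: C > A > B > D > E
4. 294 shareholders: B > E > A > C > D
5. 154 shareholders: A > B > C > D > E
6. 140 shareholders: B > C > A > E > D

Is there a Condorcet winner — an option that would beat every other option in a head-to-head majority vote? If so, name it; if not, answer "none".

Checking pairwise contests:
B beats E 1119–271.
A beats B 720–670.
B beats D 1119–271.
C beats A 942–448.
B beats C 824–566.
Every option loses at least one head-to-head, so there is no Condorcet winner.

none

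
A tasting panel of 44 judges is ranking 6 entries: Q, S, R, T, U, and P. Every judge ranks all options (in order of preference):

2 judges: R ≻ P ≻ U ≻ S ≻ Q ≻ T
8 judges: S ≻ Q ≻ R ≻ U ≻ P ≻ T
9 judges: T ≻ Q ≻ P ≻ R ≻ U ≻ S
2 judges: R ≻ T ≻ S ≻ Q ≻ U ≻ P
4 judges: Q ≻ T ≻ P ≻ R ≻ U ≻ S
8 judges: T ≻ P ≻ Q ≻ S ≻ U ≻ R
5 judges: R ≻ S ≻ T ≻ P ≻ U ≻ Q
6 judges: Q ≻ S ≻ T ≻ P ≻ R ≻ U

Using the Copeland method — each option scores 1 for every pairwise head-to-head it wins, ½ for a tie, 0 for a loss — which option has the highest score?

T

Q: beats S, R, U, and P; loses to T → score 4.
S: beats U; ties R; loses to Q, T, and P → score 1.5.
R: beats U; ties S; loses to Q, T, and P → score 1.5.
T: beats Q, S, R, U, and P → score 5.
U: loses to Q, S, R, T, and P → score 0.
P: beats S, R, and U; loses to Q and T → score 3.
T has the best pairwise record.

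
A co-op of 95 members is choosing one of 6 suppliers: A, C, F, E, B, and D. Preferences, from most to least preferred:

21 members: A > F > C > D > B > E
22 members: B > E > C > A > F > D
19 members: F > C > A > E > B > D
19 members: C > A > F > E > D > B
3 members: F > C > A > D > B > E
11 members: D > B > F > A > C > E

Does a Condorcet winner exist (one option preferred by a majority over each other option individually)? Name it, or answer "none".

Checking pairwise contests:
C beats A 63–32.
F beats C 54–41.
A beats F 62–33.
A beats E 73–22.
A beats B 62–33.
A beats D 84–11.
Every option loses at least one head-to-head, so there is no Condorcet winner.

none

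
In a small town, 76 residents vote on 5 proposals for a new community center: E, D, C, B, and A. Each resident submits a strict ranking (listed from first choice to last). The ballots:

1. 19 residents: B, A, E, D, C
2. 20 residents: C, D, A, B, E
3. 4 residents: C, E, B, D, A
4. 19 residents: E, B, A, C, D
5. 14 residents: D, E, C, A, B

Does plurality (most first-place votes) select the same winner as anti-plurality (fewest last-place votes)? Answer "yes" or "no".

Plurality — first-place votes: E 19, D 14, C 24, B 19, A 0. Winner: C.
Anti-plurality — last-place votes: E 20, D 19, C 19, B 14, A 4. Winner: A.
The two methods disagree.

no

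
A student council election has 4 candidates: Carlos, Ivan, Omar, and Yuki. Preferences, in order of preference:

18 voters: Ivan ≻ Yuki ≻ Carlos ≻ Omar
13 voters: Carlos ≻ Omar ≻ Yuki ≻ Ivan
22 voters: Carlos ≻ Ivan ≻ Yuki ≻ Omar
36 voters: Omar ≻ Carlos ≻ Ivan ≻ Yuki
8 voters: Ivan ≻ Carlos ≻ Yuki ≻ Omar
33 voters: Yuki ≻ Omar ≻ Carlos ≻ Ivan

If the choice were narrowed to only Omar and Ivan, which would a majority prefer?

Voters preferring Omar to Ivan: 82; preferring Ivan to Omar: 48.
Omar wins the head-to-head.

Omar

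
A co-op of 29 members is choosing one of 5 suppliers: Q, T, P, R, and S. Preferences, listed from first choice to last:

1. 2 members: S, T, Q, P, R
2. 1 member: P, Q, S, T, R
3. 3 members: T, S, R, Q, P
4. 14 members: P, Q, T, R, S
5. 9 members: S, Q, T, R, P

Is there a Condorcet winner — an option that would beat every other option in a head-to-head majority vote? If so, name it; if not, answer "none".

P

P vs Q: 15–14 for P.
P vs T: 15–14 for P.
P vs R: 17–12 for P.
P vs S: 15–14 for P.
P beats every other option head-to-head.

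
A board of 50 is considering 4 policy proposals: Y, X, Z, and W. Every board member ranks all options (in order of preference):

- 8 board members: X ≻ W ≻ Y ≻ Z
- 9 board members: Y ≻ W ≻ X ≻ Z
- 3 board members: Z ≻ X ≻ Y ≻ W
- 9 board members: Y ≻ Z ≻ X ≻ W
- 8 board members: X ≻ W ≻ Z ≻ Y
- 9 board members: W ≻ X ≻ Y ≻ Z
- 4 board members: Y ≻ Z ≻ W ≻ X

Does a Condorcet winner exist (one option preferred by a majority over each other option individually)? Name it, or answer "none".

X vs Y: 28–22 for X.
X vs Z: 34–16 for X.
X vs W: 28–22 for X.
X beats every other option head-to-head.

X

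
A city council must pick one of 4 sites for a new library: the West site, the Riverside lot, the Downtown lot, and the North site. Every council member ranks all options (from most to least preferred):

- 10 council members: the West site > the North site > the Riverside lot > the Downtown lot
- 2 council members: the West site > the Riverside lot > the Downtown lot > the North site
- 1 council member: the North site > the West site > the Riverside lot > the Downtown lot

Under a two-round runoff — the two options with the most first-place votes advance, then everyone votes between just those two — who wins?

the West site

Round 1 first-place votes: the West site 12, the Riverside lot 0, the Downtown lot 0, the North site 1.
the West site and the North site advance.
Runoff: the West site is preferred to the North site by 12 voters; the North site by 1.
the West site wins the runoff.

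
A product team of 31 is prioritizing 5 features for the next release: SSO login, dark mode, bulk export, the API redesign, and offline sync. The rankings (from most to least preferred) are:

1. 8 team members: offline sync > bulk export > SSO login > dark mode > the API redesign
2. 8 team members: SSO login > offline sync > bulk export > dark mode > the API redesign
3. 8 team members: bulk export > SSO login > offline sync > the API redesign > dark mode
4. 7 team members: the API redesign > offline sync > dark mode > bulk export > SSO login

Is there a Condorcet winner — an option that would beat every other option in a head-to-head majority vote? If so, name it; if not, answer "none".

none

Checking pairwise contests:
bulk export beats SSO login 23–8.
SSO login beats dark mode 24–7.
offline sync beats bulk export 23–8.
SSO login beats the API redesign 24–7.
SSO login beats offline sync 16–15.
Every option loses at least one head-to-head, so there is no Condorcet winner.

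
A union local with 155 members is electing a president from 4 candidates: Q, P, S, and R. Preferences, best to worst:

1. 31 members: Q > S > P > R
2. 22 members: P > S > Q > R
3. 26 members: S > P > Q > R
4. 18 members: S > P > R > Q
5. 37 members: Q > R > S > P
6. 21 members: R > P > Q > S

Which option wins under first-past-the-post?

Q

First-place votes: Q 68, P 22, S 44, R 21.
Q has the most first-place votes.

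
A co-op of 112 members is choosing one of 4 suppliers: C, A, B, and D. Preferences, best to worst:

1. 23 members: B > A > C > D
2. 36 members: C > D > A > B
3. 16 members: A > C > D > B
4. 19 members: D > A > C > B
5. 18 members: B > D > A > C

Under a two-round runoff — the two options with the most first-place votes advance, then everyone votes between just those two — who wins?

Round 1 first-place votes: C 36, A 16, B 41, D 19.
B and C advance.
Runoff: B is preferred to C by 41 voters; C by 71.
C wins the runoff.

C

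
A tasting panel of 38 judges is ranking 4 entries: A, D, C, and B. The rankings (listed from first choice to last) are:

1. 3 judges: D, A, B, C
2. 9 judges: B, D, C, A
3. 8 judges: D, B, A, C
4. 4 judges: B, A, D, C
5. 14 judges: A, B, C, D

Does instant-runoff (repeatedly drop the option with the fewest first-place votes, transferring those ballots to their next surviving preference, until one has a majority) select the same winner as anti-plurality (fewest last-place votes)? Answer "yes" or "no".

Instant-runoff — R1 A 14, D 11, C 0, B 13 (C out); R2 A 14, D 11, B 13 (D out); R3 A 17, B 21 (B winner). Winner: B.
Anti-plurality — last-place votes: A 9, D 14, C 15, B 0. Winner: B.
The two methods agree.

yes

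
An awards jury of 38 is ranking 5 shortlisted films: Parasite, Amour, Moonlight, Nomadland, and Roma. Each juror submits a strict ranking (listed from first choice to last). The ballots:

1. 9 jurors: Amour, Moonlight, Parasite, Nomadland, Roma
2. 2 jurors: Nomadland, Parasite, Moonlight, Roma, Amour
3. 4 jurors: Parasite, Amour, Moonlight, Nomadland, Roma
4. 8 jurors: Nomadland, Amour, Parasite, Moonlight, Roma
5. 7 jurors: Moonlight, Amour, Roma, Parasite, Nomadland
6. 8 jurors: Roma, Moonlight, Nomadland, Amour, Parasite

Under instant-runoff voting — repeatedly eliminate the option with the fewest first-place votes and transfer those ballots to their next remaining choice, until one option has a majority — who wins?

Round 1: Parasite 4, Amour 9, Moonlight 7, Nomadland 10, Roma 8. Eliminate Parasite.
Round 2: Amour 13, Moonlight 7, Nomadland 10, Roma 8. Eliminate Moonlight.
Round 3: Amour 20, Nomadland 10, Roma 8. Amour has a majority.

Amour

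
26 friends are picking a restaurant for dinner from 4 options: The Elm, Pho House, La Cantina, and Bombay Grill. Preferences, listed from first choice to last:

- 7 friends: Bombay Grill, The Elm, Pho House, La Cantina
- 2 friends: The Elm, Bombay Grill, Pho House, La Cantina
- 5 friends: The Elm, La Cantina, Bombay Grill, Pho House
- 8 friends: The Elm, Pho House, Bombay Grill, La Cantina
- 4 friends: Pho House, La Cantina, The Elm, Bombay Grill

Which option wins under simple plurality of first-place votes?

The Elm

First-place votes: The Elm 15, Pho House 4, La Cantina 0, Bombay Grill 7.
The Elm has the most first-place votes.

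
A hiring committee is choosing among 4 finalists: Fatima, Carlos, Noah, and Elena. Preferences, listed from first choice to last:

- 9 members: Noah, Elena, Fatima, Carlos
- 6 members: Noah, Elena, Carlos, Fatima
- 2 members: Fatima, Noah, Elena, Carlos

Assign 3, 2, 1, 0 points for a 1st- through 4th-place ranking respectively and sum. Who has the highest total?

Fatima: 9·1 + 6·0 + 2·3 = 15
Carlos: 9·0 + 6·1 + 2·0 = 6
Noah: 9·3 + 6·3 + 2·2 = 49
Elena: 9·2 + 6·2 + 2·1 = 32
Noah has the highest Borda score (49).

Noah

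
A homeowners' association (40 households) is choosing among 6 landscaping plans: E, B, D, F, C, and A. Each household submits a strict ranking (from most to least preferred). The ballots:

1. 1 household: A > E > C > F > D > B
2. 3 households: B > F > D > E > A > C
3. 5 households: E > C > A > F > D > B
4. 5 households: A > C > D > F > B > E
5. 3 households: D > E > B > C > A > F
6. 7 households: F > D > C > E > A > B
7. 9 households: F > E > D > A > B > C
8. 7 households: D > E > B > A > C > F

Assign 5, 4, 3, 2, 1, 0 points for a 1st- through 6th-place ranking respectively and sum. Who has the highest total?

D

E: 1·4 + 3·2 + 5·5 + 5·0 + 3·4 + 7·2 + 9·4 + 7·4 = 125
B: 1·0 + 3·5 + 5·0 + 5·1 + 3·3 + 7·0 + 9·1 + 7·3 = 59
D: 1·1 + 3·3 + 5·1 + 5·3 + 3·5 + 7·4 + 9·3 + 7·5 = 135
F: 1·2 + 3·4 + 5·2 + 5·2 + 3·0 + 7·5 + 9·5 + 7·0 = 114
C: 1·3 + 3·0 + 5·4 + 5·4 + 3·2 + 7·3 + 9·0 + 7·1 = 77
A: 1·5 + 3·1 + 5·3 + 5·5 + 3·1 + 7·1 + 9·2 + 7·2 = 90
D has the highest Borda score (135).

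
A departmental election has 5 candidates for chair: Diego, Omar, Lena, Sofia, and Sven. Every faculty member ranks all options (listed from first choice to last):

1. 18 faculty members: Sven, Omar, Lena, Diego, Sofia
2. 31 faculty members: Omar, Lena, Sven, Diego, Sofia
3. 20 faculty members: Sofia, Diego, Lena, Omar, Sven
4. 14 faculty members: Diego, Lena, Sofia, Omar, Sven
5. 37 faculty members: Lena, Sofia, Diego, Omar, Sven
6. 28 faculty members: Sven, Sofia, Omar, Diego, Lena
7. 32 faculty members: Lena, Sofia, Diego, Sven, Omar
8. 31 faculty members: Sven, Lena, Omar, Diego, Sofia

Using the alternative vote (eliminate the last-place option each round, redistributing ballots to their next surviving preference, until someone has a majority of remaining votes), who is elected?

Round 1: Diego 14, Omar 31, Lena 69, Sofia 20, Sven 77. Eliminate Diego.
Round 2: Omar 31, Lena 83, Sofia 20, Sven 77. Eliminate Sofia.
Round 3: Omar 31, Lena 103, Sven 77. Eliminate Omar.
Round 4: Lena 134, Sven 77. Lena has a majority.

Lena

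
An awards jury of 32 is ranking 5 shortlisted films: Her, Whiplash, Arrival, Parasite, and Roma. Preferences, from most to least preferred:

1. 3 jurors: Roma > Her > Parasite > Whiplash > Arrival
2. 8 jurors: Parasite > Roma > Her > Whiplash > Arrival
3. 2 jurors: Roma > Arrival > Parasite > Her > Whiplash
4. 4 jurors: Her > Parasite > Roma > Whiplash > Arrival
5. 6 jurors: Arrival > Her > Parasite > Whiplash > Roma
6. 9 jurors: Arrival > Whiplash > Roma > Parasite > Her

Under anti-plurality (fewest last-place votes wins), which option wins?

Parasite

Last-place votes: Her 9, Whiplash 2, Arrival 15, Parasite 0, Roma 6.
Parasite is ranked last by the fewest voters, so Parasite wins.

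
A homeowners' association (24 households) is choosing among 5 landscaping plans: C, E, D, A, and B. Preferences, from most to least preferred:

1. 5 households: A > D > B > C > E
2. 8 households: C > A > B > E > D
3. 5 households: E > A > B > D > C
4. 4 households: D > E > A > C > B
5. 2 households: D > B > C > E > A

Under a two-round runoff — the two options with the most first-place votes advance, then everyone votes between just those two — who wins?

Round 1 first-place votes: C 8, E 5, D 6, A 5, B 0.
C and D advance.
Runoff: C is preferred to D by 8 voters; D by 16.
D wins the runoff.

D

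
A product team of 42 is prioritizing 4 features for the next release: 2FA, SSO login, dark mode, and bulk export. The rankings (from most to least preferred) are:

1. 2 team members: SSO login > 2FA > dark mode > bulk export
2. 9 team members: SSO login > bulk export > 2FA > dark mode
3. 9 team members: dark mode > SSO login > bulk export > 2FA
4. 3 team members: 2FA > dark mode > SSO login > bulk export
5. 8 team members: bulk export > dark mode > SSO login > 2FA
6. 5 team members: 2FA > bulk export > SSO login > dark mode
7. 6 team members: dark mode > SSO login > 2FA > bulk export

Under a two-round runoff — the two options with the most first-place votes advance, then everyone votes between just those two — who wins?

Round 1 first-place votes: 2FA 8, SSO login 11, dark mode 15, bulk export 8.
dark mode and SSO login advance.
Runoff: dark mode is preferred to SSO login by 26 voters; SSO login by 16.
dark mode wins the runoff.

dark mode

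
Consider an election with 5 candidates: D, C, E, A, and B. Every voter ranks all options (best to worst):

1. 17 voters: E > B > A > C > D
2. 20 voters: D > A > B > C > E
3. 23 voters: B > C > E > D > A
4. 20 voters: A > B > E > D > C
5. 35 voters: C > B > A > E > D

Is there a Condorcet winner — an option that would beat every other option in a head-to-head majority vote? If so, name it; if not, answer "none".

B vs D: 95–20 for B.
B vs C: 80–35 for B.
B vs E: 98–17 for B.
B vs A: 75–40 for B.
B beats every other option head-to-head.

B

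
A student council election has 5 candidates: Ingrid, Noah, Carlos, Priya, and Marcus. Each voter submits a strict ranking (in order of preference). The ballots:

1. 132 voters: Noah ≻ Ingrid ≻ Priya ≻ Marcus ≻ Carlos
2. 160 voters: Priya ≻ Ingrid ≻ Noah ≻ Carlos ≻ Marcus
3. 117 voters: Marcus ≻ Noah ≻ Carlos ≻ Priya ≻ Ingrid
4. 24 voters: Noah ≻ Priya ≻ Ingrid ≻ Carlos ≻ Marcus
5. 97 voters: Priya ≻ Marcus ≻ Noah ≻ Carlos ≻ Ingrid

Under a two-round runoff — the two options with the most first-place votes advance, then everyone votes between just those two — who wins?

Noah

Round 1 first-place votes: Ingrid 0, Noah 156, Carlos 0, Priya 257, Marcus 117.
Priya and Noah advance.
Runoff: Priya is preferred to Noah by 257 voters; Noah by 273.
Noah wins the runoff.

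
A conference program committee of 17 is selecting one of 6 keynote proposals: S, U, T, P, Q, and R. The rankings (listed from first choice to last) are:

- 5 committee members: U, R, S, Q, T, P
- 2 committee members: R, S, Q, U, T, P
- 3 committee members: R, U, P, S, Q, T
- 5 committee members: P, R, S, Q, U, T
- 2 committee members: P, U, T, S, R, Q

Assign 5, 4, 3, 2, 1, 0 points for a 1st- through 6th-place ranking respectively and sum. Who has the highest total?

S: 5·3 + 2·4 + 3·2 + 5·3 + 2·2 = 48
U: 5·5 + 2·2 + 3·4 + 5·1 + 2·4 = 54
T: 5·1 + 2·1 + 3·0 + 5·0 + 2·3 = 13
P: 5·0 + 2·0 + 3·3 + 5·5 + 2·5 = 44
Q: 5·2 + 2·3 + 3·1 + 5·2 + 2·0 = 29
R: 5·4 + 2·5 + 3·5 + 5·4 + 2·1 = 67
R has the highest Borda score (67).

R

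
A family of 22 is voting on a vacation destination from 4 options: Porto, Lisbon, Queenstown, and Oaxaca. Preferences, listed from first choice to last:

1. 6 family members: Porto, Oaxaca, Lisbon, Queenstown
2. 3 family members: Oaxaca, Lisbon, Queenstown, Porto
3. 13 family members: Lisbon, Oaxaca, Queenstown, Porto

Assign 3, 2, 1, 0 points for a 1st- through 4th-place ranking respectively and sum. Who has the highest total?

Lisbon

Porto: 6·3 + 3·0 + 13·0 = 18
Lisbon: 6·1 + 3·2 + 13·3 = 51
Queenstown: 6·0 + 3·1 + 13·1 = 16
Oaxaca: 6·2 + 3·3 + 13·2 = 47
Lisbon has the highest Borda score (51).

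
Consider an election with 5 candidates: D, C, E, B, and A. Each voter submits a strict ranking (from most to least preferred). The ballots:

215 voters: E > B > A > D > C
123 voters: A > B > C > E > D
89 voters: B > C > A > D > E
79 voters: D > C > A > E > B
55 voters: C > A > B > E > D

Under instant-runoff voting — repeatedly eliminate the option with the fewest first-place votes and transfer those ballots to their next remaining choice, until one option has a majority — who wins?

A

Round 1: D 79, C 55, E 215, B 89, A 123. Eliminate C.
Round 2: D 79, E 215, B 89, A 178. Eliminate D.
Round 3: E 215, B 89, A 257. Eliminate B.
Round 4: E 215, A 346. A has a majority.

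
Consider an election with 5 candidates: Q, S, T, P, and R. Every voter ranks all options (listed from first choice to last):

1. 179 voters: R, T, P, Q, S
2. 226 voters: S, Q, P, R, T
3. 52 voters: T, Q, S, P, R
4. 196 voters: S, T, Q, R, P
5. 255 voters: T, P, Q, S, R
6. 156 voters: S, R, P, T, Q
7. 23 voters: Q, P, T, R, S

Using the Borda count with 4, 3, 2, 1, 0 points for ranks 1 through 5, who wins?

S

Q: 179·1 + 226·3 + 52·3 + 196·2 + 255·2 + 156·0 + 23·4 = 2007
S: 179·0 + 226·4 + 52·2 + 196·4 + 255·1 + 156·4 + 23·0 = 2671
T: 179·3 + 226·0 + 52·4 + 196·3 + 255·4 + 156·1 + 23·2 = 2555
P: 179·2 + 226·2 + 52·1 + 196·0 + 255·3 + 156·2 + 23·3 = 2008
R: 179·4 + 226·1 + 52·0 + 196·1 + 255·0 + 156·3 + 23·1 = 1629
S has the highest Borda score (2671).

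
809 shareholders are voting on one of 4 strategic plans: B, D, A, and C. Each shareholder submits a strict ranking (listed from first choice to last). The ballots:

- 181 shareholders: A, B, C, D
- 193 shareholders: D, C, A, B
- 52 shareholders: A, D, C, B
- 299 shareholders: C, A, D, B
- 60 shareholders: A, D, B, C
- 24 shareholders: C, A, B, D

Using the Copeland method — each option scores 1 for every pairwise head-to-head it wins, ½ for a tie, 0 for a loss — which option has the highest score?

B: loses to D, A, and C → score 0.
D: beats B; loses to A and C → score 1.
A: beats B and D; loses to C → score 2.
C: beats B, D, and A → score 3.
C has the best pairwise record.

C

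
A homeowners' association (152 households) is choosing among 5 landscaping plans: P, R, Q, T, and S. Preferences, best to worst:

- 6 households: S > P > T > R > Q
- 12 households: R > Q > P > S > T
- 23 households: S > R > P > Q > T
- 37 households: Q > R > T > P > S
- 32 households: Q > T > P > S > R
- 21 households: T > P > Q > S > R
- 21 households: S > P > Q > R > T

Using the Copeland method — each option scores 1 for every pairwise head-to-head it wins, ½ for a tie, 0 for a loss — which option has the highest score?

Q

P: beats R and S; loses to Q and T → score 2.
R: beats T; loses to P, Q, and S → score 1.
Q: beats P, R, T, and S → score 4.
T: beats P and S; loses to R and Q → score 2.
S: beats R; loses to P, Q, and T → score 1.
Q has the best pairwise record.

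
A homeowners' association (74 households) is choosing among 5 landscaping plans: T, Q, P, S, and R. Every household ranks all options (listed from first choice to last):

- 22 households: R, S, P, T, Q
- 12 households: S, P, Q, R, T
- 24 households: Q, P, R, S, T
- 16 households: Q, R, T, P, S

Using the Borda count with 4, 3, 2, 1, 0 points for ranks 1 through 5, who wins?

T: 22·1 + 12·0 + 24·0 + 16·2 = 54
Q: 22·0 + 12·2 + 24·4 + 16·4 = 184
P: 22·2 + 12·3 + 24·3 + 16·1 = 168
S: 22·3 + 12·4 + 24·1 + 16·0 = 138
R: 22·4 + 12·1 + 24·2 + 16·3 = 196
R has the highest Borda score (196).

R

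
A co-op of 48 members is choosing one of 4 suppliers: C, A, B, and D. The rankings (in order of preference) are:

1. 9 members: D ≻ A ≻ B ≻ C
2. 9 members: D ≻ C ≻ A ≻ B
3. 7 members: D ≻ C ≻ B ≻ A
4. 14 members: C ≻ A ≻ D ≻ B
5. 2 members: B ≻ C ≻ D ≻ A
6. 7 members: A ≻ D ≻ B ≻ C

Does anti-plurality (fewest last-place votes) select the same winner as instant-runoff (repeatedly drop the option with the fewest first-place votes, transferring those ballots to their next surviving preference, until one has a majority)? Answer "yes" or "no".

Anti-plurality — last-place votes: C 16, A 9, B 23, D 0. Winner: D.
Instant-runoff — R1 C 14, A 7, B 2, D 25 (D winner). Winner: D.
The two methods agree.

yes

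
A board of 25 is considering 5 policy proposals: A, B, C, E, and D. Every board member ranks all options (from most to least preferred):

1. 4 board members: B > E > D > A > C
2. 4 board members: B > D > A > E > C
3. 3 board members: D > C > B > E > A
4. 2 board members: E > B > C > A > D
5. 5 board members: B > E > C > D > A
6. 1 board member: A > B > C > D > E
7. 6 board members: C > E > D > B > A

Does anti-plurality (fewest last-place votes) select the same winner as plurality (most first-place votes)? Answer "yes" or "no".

Anti-plurality — last-place votes: A 14, B 0, C 8, E 1, D 2. Winner: B.
Plurality — first-place votes: A 1, B 13, C 6, E 2, D 3. Winner: B.
The two methods agree.

yes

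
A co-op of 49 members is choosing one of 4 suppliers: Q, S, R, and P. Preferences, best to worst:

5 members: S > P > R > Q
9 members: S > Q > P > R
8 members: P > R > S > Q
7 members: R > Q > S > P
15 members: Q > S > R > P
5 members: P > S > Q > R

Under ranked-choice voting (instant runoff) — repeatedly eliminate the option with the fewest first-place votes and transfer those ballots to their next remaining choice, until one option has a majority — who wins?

S

Round 1: Q 15, S 14, R 7, P 13. Eliminate R.
Round 2: Q 22, S 14, P 13. Eliminate P.
Round 3: Q 22, S 27. S has a majority.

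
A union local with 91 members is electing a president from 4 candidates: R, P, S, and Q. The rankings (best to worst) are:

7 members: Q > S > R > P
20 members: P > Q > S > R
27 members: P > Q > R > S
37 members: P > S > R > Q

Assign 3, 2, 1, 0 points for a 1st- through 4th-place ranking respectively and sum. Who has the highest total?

R: 7·1 + 20·0 + 27·1 + 37·1 = 71
P: 7·0 + 20·3 + 27·3 + 37·3 = 252
S: 7·2 + 20·1 + 27·0 + 37·2 = 108
Q: 7·3 + 20·2 + 27·2 + 37·0 = 115
P has the highest Borda score (252).

P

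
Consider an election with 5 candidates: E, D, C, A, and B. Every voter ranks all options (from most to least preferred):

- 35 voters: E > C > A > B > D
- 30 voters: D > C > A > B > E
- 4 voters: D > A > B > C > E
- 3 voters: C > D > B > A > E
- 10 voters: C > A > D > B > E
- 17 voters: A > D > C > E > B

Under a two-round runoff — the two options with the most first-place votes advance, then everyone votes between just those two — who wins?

Round 1 first-place votes: E 35, D 34, C 13, A 17, B 0.
E and D advance.
Runoff: E is preferred to D by 35 voters; D by 64.
D wins the runoff.

D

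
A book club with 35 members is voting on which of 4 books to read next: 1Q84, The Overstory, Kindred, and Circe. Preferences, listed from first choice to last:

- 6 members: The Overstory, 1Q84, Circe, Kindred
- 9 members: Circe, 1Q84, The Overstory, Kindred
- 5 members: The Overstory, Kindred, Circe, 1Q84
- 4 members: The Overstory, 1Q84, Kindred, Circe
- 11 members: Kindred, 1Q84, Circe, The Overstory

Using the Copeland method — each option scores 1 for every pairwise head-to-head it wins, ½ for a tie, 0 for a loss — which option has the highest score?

1Q84: beats The Overstory, Kindred, and Circe → score 3.
The Overstory: beats Kindred; loses to 1Q84 and Circe → score 1.
Kindred: beats Circe; loses to 1Q84 and The Overstory → score 1.
Circe: beats The Overstory; loses to 1Q84 and Kindred → score 1.
1Q84 has the best pairwise record.

1Q84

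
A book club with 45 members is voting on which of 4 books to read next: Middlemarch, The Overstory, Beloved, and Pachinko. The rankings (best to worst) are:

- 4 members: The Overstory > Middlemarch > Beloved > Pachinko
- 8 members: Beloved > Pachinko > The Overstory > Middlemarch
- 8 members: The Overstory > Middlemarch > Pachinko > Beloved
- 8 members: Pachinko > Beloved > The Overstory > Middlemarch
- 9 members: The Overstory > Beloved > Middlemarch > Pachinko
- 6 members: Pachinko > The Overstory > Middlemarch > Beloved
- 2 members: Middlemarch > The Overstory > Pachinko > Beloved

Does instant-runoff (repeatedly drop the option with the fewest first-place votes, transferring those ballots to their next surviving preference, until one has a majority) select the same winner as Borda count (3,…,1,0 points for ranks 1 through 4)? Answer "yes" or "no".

yes

Instant-runoff — R1 Middlemarch 2, The Overstory 21, Beloved 8, Pachinko 14 (Middlemarch out); R2 The Overstory 23, Beloved 8, Pachinko 14 (The Overstory winner). Winner: The Overstory.
Borda — scores: Middlemarch 45, The Overstory 95, Beloved 62, Pachinko 68. Winner: The Overstory.
The two methods agree.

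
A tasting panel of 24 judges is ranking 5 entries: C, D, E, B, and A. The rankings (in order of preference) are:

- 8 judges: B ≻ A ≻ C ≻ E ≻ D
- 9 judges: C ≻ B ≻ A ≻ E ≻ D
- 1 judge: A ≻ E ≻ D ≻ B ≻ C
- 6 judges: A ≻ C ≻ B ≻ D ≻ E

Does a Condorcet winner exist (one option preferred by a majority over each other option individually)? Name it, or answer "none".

none

Checking pairwise contests:
A beats C 15–9.
C beats D 23–1.
C beats E 23–1.
C beats B 15–9.
B beats A 17–7.
Every option loses at least one head-to-head, so there is no Condorcet winner.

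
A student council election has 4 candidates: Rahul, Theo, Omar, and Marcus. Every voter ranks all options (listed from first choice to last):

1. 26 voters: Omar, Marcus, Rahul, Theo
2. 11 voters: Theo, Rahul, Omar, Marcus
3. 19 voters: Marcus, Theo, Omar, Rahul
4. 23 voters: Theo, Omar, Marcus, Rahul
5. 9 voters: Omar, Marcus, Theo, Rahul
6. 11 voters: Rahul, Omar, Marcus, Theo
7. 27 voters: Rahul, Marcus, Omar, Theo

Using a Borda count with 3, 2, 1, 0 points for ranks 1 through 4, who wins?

Omar

Rahul: 26·1 + 11·2 + 19·0 + 23·0 + 9·0 + 11·3 + 27·3 = 162
Theo: 26·0 + 11·3 + 19·2 + 23·3 + 9·1 + 11·0 + 27·0 = 149
Omar: 26·3 + 11·1 + 19·1 + 23·2 + 9·3 + 11·2 + 27·1 = 230
Marcus: 26·2 + 11·0 + 19·3 + 23·1 + 9·2 + 11·1 + 27·2 = 215
Omar has the highest Borda score (230).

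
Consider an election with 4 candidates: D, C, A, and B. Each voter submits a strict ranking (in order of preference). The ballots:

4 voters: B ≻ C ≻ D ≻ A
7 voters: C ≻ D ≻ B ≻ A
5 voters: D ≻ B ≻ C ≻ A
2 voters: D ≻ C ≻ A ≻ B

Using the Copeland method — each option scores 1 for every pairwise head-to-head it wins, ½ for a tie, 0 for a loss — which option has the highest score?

C

D: beats A and B; loses to C → score 2.
C: beats D and A; ties B → score 2.5.
A: loses to D, C, and B → score 0.
B: beats A; ties C; loses to D → score 1.5.
C has the best pairwise record.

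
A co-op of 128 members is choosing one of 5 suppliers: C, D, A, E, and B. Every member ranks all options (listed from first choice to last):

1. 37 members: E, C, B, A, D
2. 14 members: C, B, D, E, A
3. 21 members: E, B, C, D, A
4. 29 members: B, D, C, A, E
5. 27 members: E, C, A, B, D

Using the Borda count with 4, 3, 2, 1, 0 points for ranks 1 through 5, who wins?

C: 37·3 + 14·4 + 21·2 + 29·2 + 27·3 = 348
D: 37·0 + 14·2 + 21·1 + 29·3 + 27·0 = 136
A: 37·1 + 14·0 + 21·0 + 29·1 + 27·2 = 120
E: 37·4 + 14·1 + 21·4 + 29·0 + 27·4 = 354
B: 37·2 + 14·3 + 21·3 + 29·4 + 27·1 = 322
E has the highest Borda score (354).

E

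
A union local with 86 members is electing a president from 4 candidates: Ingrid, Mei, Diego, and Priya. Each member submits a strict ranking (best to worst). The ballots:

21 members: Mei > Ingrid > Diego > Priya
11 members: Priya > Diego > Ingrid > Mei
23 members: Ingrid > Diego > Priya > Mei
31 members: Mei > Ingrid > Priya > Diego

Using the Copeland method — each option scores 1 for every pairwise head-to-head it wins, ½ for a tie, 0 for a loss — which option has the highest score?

Mei

Ingrid: beats Diego and Priya; loses to Mei → score 2.
Mei: beats Ingrid, Diego, and Priya → score 3.
Diego: beats Priya; loses to Ingrid and Mei → score 1.
Priya: loses to Ingrid, Mei, and Diego → score 0.
Mei has the best pairwise record.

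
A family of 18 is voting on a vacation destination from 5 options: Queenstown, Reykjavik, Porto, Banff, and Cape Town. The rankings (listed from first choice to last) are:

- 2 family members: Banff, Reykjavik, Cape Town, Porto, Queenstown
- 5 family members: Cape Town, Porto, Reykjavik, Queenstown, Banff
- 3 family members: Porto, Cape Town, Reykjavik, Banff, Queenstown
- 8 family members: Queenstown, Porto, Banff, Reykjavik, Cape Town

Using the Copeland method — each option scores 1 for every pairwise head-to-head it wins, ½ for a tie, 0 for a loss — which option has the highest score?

Queenstown: beats Banff; loses to Reykjavik, Porto, and Cape Town → score 1.
Reykjavik: beats Queenstown and Cape Town; loses to Porto and Banff → score 2.
Porto: beats Queenstown, Reykjavik, Banff, and Cape Town → score 4.
Banff: beats Reykjavik and Cape Town; loses to Queenstown and Porto → score 2.
Cape Town: beats Queenstown; loses to Reykjavik, Porto, and Banff → score 1.
Porto has the best pairwise record.

Porto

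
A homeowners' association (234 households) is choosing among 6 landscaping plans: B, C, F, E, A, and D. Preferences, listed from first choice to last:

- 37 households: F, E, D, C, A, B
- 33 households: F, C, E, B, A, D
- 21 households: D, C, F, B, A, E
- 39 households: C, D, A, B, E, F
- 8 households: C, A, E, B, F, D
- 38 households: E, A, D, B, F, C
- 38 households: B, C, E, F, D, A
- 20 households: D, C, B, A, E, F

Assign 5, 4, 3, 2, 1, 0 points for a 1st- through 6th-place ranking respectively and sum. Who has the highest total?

C

B: 37·0 + 33·2 + 21·2 + 39·2 + 8·2 + 38·2 + 38·5 + 20·3 = 528
C: 37·2 + 33·4 + 21·4 + 39·5 + 8·5 + 38·0 + 38·4 + 20·4 = 757
F: 37·5 + 33·5 + 21·3 + 39·0 + 8·1 + 38·1 + 38·2 + 20·0 = 535
E: 37·4 + 33·3 + 21·0 + 39·1 + 8·3 + 38·5 + 38·3 + 20·1 = 634
A: 37·1 + 33·1 + 21·1 + 39·3 + 8·4 + 38·4 + 38·0 + 20·2 = 432
D: 37·3 + 33·0 + 21·5 + 39·4 + 8·0 + 38·3 + 38·1 + 20·5 = 624
C has the highest Borda score (757).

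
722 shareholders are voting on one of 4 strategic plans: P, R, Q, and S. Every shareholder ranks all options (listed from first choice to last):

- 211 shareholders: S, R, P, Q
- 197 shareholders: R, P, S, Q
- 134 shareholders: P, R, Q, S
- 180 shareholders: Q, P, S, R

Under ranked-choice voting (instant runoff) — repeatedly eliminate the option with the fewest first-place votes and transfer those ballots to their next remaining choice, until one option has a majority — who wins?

Round 1: P 134, R 197, Q 180, S 211. Eliminate P.
Round 2: R 331, Q 180, S 211. Eliminate Q.
Round 3: R 331, S 391. S has a majority.

S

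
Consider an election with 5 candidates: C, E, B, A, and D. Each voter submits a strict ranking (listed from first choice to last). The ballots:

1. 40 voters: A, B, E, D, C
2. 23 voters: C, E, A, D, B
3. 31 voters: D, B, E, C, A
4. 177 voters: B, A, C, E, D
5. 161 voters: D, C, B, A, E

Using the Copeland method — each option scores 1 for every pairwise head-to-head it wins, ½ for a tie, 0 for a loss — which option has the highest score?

C: beats E; loses to B, A, and D → score 1.
E: beats D; loses to C, B, and A → score 1.
B: beats C, E, A, and D → score 4.
A: beats C, E, and D; loses to B → score 3.
D: beats C; loses to E, B, and A → score 1.
B has the best pairwise record.

B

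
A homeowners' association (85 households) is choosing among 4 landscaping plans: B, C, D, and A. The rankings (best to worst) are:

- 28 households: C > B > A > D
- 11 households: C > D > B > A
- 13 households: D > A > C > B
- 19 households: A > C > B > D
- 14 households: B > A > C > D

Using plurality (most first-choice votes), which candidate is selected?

First-place votes: B 14, C 39, D 13, A 19.
C has the most first-place votes.

C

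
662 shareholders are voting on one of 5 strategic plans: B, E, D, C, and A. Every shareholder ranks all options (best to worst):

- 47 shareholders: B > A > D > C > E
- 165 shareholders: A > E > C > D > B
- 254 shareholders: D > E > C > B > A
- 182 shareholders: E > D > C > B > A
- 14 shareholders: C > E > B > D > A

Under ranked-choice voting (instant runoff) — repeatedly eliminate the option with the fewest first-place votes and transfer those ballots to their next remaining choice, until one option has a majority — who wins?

Round 1: B 47, E 182, D 254, C 14, A 165. Eliminate C.
Round 2: B 47, E 196, D 254, A 165. Eliminate B.
Round 3: E 196, D 254, A 212. Eliminate E.
Round 4: D 450, A 212. D has a majority.

D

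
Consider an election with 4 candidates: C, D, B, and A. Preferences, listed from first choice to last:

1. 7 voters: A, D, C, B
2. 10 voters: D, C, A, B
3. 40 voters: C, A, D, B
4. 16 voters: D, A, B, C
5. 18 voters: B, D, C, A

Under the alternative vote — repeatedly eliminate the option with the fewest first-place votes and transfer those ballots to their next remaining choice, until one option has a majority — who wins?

Round 1: C 40, D 26, B 18, A 7. Eliminate A.
Round 2: C 40, D 33, B 18. Eliminate B.
Round 3: C 40, D 51. D has a majority.

D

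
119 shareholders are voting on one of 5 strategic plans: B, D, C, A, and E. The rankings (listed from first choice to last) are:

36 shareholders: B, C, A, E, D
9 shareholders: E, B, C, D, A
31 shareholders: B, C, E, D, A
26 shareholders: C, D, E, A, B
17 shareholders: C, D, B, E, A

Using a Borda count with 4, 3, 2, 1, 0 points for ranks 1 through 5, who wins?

B: 36·4 + 9·3 + 31·4 + 26·0 + 17·2 = 329
D: 36·0 + 9·1 + 31·1 + 26·3 + 17·3 = 169
C: 36·3 + 9·2 + 31·3 + 26·4 + 17·4 = 391
A: 36·2 + 9·0 + 31·0 + 26·1 + 17·0 = 98
E: 36·1 + 9·4 + 31·2 + 26·2 + 17·1 = 203
C has the highest Borda score (391).

C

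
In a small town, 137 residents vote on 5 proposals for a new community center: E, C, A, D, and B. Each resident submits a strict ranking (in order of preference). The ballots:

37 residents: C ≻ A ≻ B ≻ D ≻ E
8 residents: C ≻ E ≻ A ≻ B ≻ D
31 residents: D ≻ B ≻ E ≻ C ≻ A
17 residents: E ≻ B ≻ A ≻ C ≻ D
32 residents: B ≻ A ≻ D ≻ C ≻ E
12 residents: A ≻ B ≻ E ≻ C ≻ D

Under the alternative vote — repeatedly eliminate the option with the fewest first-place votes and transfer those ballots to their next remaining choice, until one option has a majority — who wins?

Round 1: E 17, C 45, A 12, D 31, B 32. Eliminate A.
Round 2: E 17, C 45, D 31, B 44. Eliminate E.
Round 3: C 45, D 31, B 61. Eliminate D.
Round 4: C 45, B 92. B has a majority.

B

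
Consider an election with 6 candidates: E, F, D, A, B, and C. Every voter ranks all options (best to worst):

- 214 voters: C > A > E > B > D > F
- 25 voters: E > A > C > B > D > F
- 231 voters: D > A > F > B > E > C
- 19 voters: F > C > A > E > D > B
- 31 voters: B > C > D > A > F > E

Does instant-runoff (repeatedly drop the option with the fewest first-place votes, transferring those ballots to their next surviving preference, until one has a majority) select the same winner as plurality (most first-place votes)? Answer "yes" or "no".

Instant-runoff — R1 E 25, F 19, D 231, A 0, B 31, C 214 (A out); R2 E 25, F 19, D 231, B 31, C 214 (F out); R3 E 25, D 231, B 31, C 233 (E out); R4 D 231, B 31, C 258 (B out); R5 D 231, C 289 (C winner). Winner: C.
Plurality — first-place votes: E 25, F 19, D 231, A 0, B 31, C 214. Winner: D.
The two methods disagree.

no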